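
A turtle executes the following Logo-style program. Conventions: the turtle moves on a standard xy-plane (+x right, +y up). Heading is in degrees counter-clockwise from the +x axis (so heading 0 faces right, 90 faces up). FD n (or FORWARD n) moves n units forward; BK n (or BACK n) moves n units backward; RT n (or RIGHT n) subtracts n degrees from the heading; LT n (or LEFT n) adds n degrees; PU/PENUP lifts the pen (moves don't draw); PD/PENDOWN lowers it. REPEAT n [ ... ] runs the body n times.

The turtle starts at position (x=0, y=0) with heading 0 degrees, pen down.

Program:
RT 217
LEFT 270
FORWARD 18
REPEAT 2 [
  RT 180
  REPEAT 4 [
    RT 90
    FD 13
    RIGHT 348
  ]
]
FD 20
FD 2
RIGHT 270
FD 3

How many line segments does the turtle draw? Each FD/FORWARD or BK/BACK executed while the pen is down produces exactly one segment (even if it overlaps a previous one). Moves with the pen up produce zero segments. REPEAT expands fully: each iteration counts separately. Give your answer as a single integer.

Executing turtle program step by step:
Start: pos=(0,0), heading=0, pen down
RT 217: heading 0 -> 143
LT 270: heading 143 -> 53
FD 18: (0,0) -> (10.833,14.375) [heading=53, draw]
REPEAT 2 [
  -- iteration 1/2 --
  RT 180: heading 53 -> 233
  REPEAT 4 [
    -- iteration 1/4 --
    RT 90: heading 233 -> 143
    FD 13: (10.833,14.375) -> (0.45,22.199) [heading=143, draw]
    RT 348: heading 143 -> 155
    -- iteration 2/4 --
    RT 90: heading 155 -> 65
    FD 13: (0.45,22.199) -> (5.944,33.981) [heading=65, draw]
    RT 348: heading 65 -> 77
    -- iteration 3/4 --
    RT 90: heading 77 -> 347
    FD 13: (5.944,33.981) -> (18.611,31.057) [heading=347, draw]
    RT 348: heading 347 -> 359
    -- iteration 4/4 --
    RT 90: heading 359 -> 269
    FD 13: (18.611,31.057) -> (18.384,18.059) [heading=269, draw]
    RT 348: heading 269 -> 281
  ]
  -- iteration 2/2 --
  RT 180: heading 281 -> 101
  REPEAT 4 [
    -- iteration 1/4 --
    RT 90: heading 101 -> 11
    FD 13: (18.384,18.059) -> (31.146,20.539) [heading=11, draw]
    RT 348: heading 11 -> 23
    -- iteration 2/4 --
    RT 90: heading 23 -> 293
    FD 13: (31.146,20.539) -> (36.225,8.573) [heading=293, draw]
    RT 348: heading 293 -> 305
    -- iteration 3/4 --
    RT 90: heading 305 -> 215
    FD 13: (36.225,8.573) -> (25.576,1.116) [heading=215, draw]
    RT 348: heading 215 -> 227
    -- iteration 4/4 --
    RT 90: heading 227 -> 137
    FD 13: (25.576,1.116) -> (16.068,9.982) [heading=137, draw]
    RT 348: heading 137 -> 149
  ]
]
FD 20: (16.068,9.982) -> (-1.075,20.283) [heading=149, draw]
FD 2: (-1.075,20.283) -> (-2.789,21.313) [heading=149, draw]
RT 270: heading 149 -> 239
FD 3: (-2.789,21.313) -> (-4.334,18.741) [heading=239, draw]
Final: pos=(-4.334,18.741), heading=239, 12 segment(s) drawn
Segments drawn: 12

Answer: 12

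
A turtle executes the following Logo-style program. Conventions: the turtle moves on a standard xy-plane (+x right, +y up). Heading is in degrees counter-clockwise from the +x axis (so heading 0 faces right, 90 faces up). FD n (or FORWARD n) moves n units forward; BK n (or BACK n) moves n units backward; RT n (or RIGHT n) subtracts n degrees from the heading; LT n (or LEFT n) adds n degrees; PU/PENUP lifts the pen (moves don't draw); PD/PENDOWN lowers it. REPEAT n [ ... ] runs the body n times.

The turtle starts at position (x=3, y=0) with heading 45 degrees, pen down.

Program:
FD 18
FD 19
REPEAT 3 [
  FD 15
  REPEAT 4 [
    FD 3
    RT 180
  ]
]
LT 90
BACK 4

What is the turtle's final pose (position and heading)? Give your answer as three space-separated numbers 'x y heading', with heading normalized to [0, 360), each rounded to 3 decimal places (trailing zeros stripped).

Answer: 63.811 55.154 135

Derivation:
Executing turtle program step by step:
Start: pos=(3,0), heading=45, pen down
FD 18: (3,0) -> (15.728,12.728) [heading=45, draw]
FD 19: (15.728,12.728) -> (29.163,26.163) [heading=45, draw]
REPEAT 3 [
  -- iteration 1/3 --
  FD 15: (29.163,26.163) -> (39.77,36.77) [heading=45, draw]
  REPEAT 4 [
    -- iteration 1/4 --
    FD 3: (39.77,36.77) -> (41.891,38.891) [heading=45, draw]
    RT 180: heading 45 -> 225
    -- iteration 2/4 --
    FD 3: (41.891,38.891) -> (39.77,36.77) [heading=225, draw]
    RT 180: heading 225 -> 45
    -- iteration 3/4 --
    FD 3: (39.77,36.77) -> (41.891,38.891) [heading=45, draw]
    RT 180: heading 45 -> 225
    -- iteration 4/4 --
    FD 3: (41.891,38.891) -> (39.77,36.77) [heading=225, draw]
    RT 180: heading 225 -> 45
  ]
  -- iteration 2/3 --
  FD 15: (39.77,36.77) -> (50.376,47.376) [heading=45, draw]
  REPEAT 4 [
    -- iteration 1/4 --
    FD 3: (50.376,47.376) -> (52.497,49.497) [heading=45, draw]
    RT 180: heading 45 -> 225
    -- iteration 2/4 --
    FD 3: (52.497,49.497) -> (50.376,47.376) [heading=225, draw]
    RT 180: heading 225 -> 45
    -- iteration 3/4 --
    FD 3: (50.376,47.376) -> (52.497,49.497) [heading=45, draw]
    RT 180: heading 45 -> 225
    -- iteration 4/4 --
    FD 3: (52.497,49.497) -> (50.376,47.376) [heading=225, draw]
    RT 180: heading 225 -> 45
  ]
  -- iteration 3/3 --
  FD 15: (50.376,47.376) -> (60.983,57.983) [heading=45, draw]
  REPEAT 4 [
    -- iteration 1/4 --
    FD 3: (60.983,57.983) -> (63.104,60.104) [heading=45, draw]
    RT 180: heading 45 -> 225
    -- iteration 2/4 --
    FD 3: (63.104,60.104) -> (60.983,57.983) [heading=225, draw]
    RT 180: heading 225 -> 45
    -- iteration 3/4 --
    FD 3: (60.983,57.983) -> (63.104,60.104) [heading=45, draw]
    RT 180: heading 45 -> 225
    -- iteration 4/4 --
    FD 3: (63.104,60.104) -> (60.983,57.983) [heading=225, draw]
    RT 180: heading 225 -> 45
  ]
]
LT 90: heading 45 -> 135
BK 4: (60.983,57.983) -> (63.811,55.154) [heading=135, draw]
Final: pos=(63.811,55.154), heading=135, 18 segment(s) drawn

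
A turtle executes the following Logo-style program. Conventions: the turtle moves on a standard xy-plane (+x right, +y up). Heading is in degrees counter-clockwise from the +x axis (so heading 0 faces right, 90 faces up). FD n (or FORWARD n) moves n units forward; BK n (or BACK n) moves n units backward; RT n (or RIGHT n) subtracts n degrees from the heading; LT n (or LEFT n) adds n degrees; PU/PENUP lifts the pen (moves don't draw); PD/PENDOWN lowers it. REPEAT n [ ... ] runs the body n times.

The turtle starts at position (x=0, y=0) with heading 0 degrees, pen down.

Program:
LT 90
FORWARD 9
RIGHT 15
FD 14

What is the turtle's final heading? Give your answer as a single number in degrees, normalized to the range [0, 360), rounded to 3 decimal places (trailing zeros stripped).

Answer: 75

Derivation:
Executing turtle program step by step:
Start: pos=(0,0), heading=0, pen down
LT 90: heading 0 -> 90
FD 9: (0,0) -> (0,9) [heading=90, draw]
RT 15: heading 90 -> 75
FD 14: (0,9) -> (3.623,22.523) [heading=75, draw]
Final: pos=(3.623,22.523), heading=75, 2 segment(s) drawn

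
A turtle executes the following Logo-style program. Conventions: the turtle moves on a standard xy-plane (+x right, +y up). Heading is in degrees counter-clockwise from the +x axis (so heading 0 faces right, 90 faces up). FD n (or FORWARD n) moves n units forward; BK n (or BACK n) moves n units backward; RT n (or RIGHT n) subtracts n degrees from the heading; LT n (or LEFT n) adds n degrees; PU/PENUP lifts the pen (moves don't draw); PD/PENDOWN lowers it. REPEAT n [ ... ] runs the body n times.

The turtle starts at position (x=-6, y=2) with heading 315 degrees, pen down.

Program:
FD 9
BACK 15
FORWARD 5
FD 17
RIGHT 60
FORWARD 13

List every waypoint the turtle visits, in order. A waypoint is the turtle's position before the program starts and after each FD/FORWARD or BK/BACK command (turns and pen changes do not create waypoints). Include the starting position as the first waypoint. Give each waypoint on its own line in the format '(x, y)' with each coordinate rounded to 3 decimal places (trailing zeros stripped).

Executing turtle program step by step:
Start: pos=(-6,2), heading=315, pen down
FD 9: (-6,2) -> (0.364,-4.364) [heading=315, draw]
BK 15: (0.364,-4.364) -> (-10.243,6.243) [heading=315, draw]
FD 5: (-10.243,6.243) -> (-6.707,2.707) [heading=315, draw]
FD 17: (-6.707,2.707) -> (5.314,-9.314) [heading=315, draw]
RT 60: heading 315 -> 255
FD 13: (5.314,-9.314) -> (1.949,-21.871) [heading=255, draw]
Final: pos=(1.949,-21.871), heading=255, 5 segment(s) drawn
Waypoints (6 total):
(-6, 2)
(0.364, -4.364)
(-10.243, 6.243)
(-6.707, 2.707)
(5.314, -9.314)
(1.949, -21.871)

Answer: (-6, 2)
(0.364, -4.364)
(-10.243, 6.243)
(-6.707, 2.707)
(5.314, -9.314)
(1.949, -21.871)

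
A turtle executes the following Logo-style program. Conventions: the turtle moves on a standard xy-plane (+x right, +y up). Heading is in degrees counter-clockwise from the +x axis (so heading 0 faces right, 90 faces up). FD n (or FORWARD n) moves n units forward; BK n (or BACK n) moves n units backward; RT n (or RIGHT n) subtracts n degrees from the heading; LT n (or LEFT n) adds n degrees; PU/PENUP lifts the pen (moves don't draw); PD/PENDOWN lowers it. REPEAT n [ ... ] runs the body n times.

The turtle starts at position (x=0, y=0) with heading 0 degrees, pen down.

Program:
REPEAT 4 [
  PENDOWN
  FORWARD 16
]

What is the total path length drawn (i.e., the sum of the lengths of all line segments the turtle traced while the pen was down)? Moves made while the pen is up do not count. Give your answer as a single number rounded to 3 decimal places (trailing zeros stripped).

Executing turtle program step by step:
Start: pos=(0,0), heading=0, pen down
REPEAT 4 [
  -- iteration 1/4 --
  PD: pen down
  FD 16: (0,0) -> (16,0) [heading=0, draw]
  -- iteration 2/4 --
  PD: pen down
  FD 16: (16,0) -> (32,0) [heading=0, draw]
  -- iteration 3/4 --
  PD: pen down
  FD 16: (32,0) -> (48,0) [heading=0, draw]
  -- iteration 4/4 --
  PD: pen down
  FD 16: (48,0) -> (64,0) [heading=0, draw]
]
Final: pos=(64,0), heading=0, 4 segment(s) drawn

Segment lengths:
  seg 1: (0,0) -> (16,0), length = 16
  seg 2: (16,0) -> (32,0), length = 16
  seg 3: (32,0) -> (48,0), length = 16
  seg 4: (48,0) -> (64,0), length = 16
Total = 64

Answer: 64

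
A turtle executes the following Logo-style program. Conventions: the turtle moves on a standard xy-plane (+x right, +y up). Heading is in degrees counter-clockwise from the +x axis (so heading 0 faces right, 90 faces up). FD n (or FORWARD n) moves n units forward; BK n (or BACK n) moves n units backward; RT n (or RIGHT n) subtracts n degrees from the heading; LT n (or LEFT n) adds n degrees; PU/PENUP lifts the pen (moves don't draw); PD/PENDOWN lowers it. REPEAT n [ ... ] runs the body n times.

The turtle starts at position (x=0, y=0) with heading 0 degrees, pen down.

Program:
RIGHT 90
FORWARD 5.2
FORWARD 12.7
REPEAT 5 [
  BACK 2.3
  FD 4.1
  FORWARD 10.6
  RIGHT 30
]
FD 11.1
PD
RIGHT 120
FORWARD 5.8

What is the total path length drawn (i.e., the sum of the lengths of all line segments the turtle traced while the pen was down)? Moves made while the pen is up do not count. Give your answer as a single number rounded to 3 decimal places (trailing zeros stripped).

Answer: 119.8

Derivation:
Executing turtle program step by step:
Start: pos=(0,0), heading=0, pen down
RT 90: heading 0 -> 270
FD 5.2: (0,0) -> (0,-5.2) [heading=270, draw]
FD 12.7: (0,-5.2) -> (0,-17.9) [heading=270, draw]
REPEAT 5 [
  -- iteration 1/5 --
  BK 2.3: (0,-17.9) -> (0,-15.6) [heading=270, draw]
  FD 4.1: (0,-15.6) -> (0,-19.7) [heading=270, draw]
  FD 10.6: (0,-19.7) -> (0,-30.3) [heading=270, draw]
  RT 30: heading 270 -> 240
  -- iteration 2/5 --
  BK 2.3: (0,-30.3) -> (1.15,-28.308) [heading=240, draw]
  FD 4.1: (1.15,-28.308) -> (-0.9,-31.859) [heading=240, draw]
  FD 10.6: (-0.9,-31.859) -> (-6.2,-41.039) [heading=240, draw]
  RT 30: heading 240 -> 210
  -- iteration 3/5 --
  BK 2.3: (-6.2,-41.039) -> (-4.208,-39.889) [heading=210, draw]
  FD 4.1: (-4.208,-39.889) -> (-7.759,-41.939) [heading=210, draw]
  FD 10.6: (-7.759,-41.939) -> (-16.939,-47.239) [heading=210, draw]
  RT 30: heading 210 -> 180
  -- iteration 4/5 --
  BK 2.3: (-16.939,-47.239) -> (-14.639,-47.239) [heading=180, draw]
  FD 4.1: (-14.639,-47.239) -> (-18.739,-47.239) [heading=180, draw]
  FD 10.6: (-18.739,-47.239) -> (-29.339,-47.239) [heading=180, draw]
  RT 30: heading 180 -> 150
  -- iteration 5/5 --
  BK 2.3: (-29.339,-47.239) -> (-27.347,-48.389) [heading=150, draw]
  FD 4.1: (-27.347,-48.389) -> (-30.898,-46.339) [heading=150, draw]
  FD 10.6: (-30.898,-46.339) -> (-40.077,-41.039) [heading=150, draw]
  RT 30: heading 150 -> 120
]
FD 11.1: (-40.077,-41.039) -> (-45.627,-31.426) [heading=120, draw]
PD: pen down
RT 120: heading 120 -> 0
FD 5.8: (-45.627,-31.426) -> (-39.827,-31.426) [heading=0, draw]
Final: pos=(-39.827,-31.426), heading=0, 19 segment(s) drawn

Segment lengths:
  seg 1: (0,0) -> (0,-5.2), length = 5.2
  seg 2: (0,-5.2) -> (0,-17.9), length = 12.7
  seg 3: (0,-17.9) -> (0,-15.6), length = 2.3
  seg 4: (0,-15.6) -> (0,-19.7), length = 4.1
  seg 5: (0,-19.7) -> (0,-30.3), length = 10.6
  seg 6: (0,-30.3) -> (1.15,-28.308), length = 2.3
  seg 7: (1.15,-28.308) -> (-0.9,-31.859), length = 4.1
  seg 8: (-0.9,-31.859) -> (-6.2,-41.039), length = 10.6
  seg 9: (-6.2,-41.039) -> (-4.208,-39.889), length = 2.3
  seg 10: (-4.208,-39.889) -> (-7.759,-41.939), length = 4.1
  seg 11: (-7.759,-41.939) -> (-16.939,-47.239), length = 10.6
  seg 12: (-16.939,-47.239) -> (-14.639,-47.239), length = 2.3
  seg 13: (-14.639,-47.239) -> (-18.739,-47.239), length = 4.1
  seg 14: (-18.739,-47.239) -> (-29.339,-47.239), length = 10.6
  seg 15: (-29.339,-47.239) -> (-27.347,-48.389), length = 2.3
  seg 16: (-27.347,-48.389) -> (-30.898,-46.339), length = 4.1
  seg 17: (-30.898,-46.339) -> (-40.077,-41.039), length = 10.6
  seg 18: (-40.077,-41.039) -> (-45.627,-31.426), length = 11.1
  seg 19: (-45.627,-31.426) -> (-39.827,-31.426), length = 5.8
Total = 119.8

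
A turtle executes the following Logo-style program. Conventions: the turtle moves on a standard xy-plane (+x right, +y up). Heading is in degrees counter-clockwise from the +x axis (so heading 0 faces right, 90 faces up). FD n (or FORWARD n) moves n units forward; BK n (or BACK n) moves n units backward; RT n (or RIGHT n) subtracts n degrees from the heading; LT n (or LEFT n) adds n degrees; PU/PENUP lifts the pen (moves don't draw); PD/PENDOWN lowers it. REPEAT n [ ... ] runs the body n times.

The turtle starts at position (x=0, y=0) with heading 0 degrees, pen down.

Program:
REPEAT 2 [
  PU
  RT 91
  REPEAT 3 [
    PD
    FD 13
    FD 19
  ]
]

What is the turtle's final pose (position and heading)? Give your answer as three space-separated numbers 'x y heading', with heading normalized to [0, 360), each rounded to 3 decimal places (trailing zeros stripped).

Answer: -97.617 -92.635 178

Derivation:
Executing turtle program step by step:
Start: pos=(0,0), heading=0, pen down
REPEAT 2 [
  -- iteration 1/2 --
  PU: pen up
  RT 91: heading 0 -> 269
  REPEAT 3 [
    -- iteration 1/3 --
    PD: pen down
    FD 13: (0,0) -> (-0.227,-12.998) [heading=269, draw]
    FD 19: (-0.227,-12.998) -> (-0.558,-31.995) [heading=269, draw]
    -- iteration 2/3 --
    PD: pen down
    FD 13: (-0.558,-31.995) -> (-0.785,-44.993) [heading=269, draw]
    FD 19: (-0.785,-44.993) -> (-1.117,-63.99) [heading=269, draw]
    -- iteration 3/3 --
    PD: pen down
    FD 13: (-1.117,-63.99) -> (-1.344,-76.988) [heading=269, draw]
    FD 19: (-1.344,-76.988) -> (-1.675,-95.985) [heading=269, draw]
  ]
  -- iteration 2/2 --
  PU: pen up
  RT 91: heading 269 -> 178
  REPEAT 3 [
    -- iteration 1/3 --
    PD: pen down
    FD 13: (-1.675,-95.985) -> (-14.668,-95.532) [heading=178, draw]
    FD 19: (-14.668,-95.532) -> (-33.656,-94.869) [heading=178, draw]
    -- iteration 2/3 --
    PD: pen down
    FD 13: (-33.656,-94.869) -> (-46.648,-94.415) [heading=178, draw]
    FD 19: (-46.648,-94.415) -> (-65.636,-93.752) [heading=178, draw]
    -- iteration 3/3 --
    PD: pen down
    FD 13: (-65.636,-93.752) -> (-78.629,-93.298) [heading=178, draw]
    FD 19: (-78.629,-93.298) -> (-97.617,-92.635) [heading=178, draw]
  ]
]
Final: pos=(-97.617,-92.635), heading=178, 12 segment(s) drawn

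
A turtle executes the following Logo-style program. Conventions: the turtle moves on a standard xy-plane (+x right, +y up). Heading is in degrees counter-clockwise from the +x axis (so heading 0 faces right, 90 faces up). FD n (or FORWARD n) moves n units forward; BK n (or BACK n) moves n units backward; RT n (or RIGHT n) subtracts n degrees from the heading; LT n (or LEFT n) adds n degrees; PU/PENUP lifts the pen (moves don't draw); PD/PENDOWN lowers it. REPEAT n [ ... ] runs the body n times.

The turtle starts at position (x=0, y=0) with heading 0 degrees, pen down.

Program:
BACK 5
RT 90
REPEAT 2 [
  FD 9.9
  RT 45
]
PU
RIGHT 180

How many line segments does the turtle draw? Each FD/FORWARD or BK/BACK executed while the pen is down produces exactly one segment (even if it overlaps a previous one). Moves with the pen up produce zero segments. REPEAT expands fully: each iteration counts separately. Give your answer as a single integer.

Answer: 3

Derivation:
Executing turtle program step by step:
Start: pos=(0,0), heading=0, pen down
BK 5: (0,0) -> (-5,0) [heading=0, draw]
RT 90: heading 0 -> 270
REPEAT 2 [
  -- iteration 1/2 --
  FD 9.9: (-5,0) -> (-5,-9.9) [heading=270, draw]
  RT 45: heading 270 -> 225
  -- iteration 2/2 --
  FD 9.9: (-5,-9.9) -> (-12,-16.9) [heading=225, draw]
  RT 45: heading 225 -> 180
]
PU: pen up
RT 180: heading 180 -> 0
Final: pos=(-12,-16.9), heading=0, 3 segment(s) drawn
Segments drawn: 3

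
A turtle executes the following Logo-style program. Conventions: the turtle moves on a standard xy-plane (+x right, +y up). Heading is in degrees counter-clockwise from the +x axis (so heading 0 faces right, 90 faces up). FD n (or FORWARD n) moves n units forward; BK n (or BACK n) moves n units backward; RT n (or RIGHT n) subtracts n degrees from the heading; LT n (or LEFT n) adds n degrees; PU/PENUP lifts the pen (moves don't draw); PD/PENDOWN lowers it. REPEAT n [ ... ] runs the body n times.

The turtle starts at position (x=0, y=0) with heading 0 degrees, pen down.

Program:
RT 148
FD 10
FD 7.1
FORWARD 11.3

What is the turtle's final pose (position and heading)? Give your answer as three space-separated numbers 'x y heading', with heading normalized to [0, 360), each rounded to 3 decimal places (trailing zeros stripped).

Answer: -24.085 -15.05 212

Derivation:
Executing turtle program step by step:
Start: pos=(0,0), heading=0, pen down
RT 148: heading 0 -> 212
FD 10: (0,0) -> (-8.48,-5.299) [heading=212, draw]
FD 7.1: (-8.48,-5.299) -> (-14.502,-9.062) [heading=212, draw]
FD 11.3: (-14.502,-9.062) -> (-24.085,-15.05) [heading=212, draw]
Final: pos=(-24.085,-15.05), heading=212, 3 segment(s) drawn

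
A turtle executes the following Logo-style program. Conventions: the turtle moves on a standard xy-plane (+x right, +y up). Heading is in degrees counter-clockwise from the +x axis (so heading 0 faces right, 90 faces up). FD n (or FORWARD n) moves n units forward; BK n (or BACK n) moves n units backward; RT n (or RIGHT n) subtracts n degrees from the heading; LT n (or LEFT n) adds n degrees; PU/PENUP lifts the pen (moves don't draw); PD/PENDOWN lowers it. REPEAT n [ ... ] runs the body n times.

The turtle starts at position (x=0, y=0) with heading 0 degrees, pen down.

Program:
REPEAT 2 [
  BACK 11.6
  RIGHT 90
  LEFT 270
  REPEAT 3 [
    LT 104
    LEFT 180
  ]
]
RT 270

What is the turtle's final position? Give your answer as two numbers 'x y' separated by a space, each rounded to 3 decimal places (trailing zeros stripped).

Answer: -19.362 8.62

Derivation:
Executing turtle program step by step:
Start: pos=(0,0), heading=0, pen down
REPEAT 2 [
  -- iteration 1/2 --
  BK 11.6: (0,0) -> (-11.6,0) [heading=0, draw]
  RT 90: heading 0 -> 270
  LT 270: heading 270 -> 180
  REPEAT 3 [
    -- iteration 1/3 --
    LT 104: heading 180 -> 284
    LT 180: heading 284 -> 104
    -- iteration 2/3 --
    LT 104: heading 104 -> 208
    LT 180: heading 208 -> 28
    -- iteration 3/3 --
    LT 104: heading 28 -> 132
    LT 180: heading 132 -> 312
  ]
  -- iteration 2/2 --
  BK 11.6: (-11.6,0) -> (-19.362,8.62) [heading=312, draw]
  RT 90: heading 312 -> 222
  LT 270: heading 222 -> 132
  REPEAT 3 [
    -- iteration 1/3 --
    LT 104: heading 132 -> 236
    LT 180: heading 236 -> 56
    -- iteration 2/3 --
    LT 104: heading 56 -> 160
    LT 180: heading 160 -> 340
    -- iteration 3/3 --
    LT 104: heading 340 -> 84
    LT 180: heading 84 -> 264
  ]
]
RT 270: heading 264 -> 354
Final: pos=(-19.362,8.62), heading=354, 2 segment(s) drawn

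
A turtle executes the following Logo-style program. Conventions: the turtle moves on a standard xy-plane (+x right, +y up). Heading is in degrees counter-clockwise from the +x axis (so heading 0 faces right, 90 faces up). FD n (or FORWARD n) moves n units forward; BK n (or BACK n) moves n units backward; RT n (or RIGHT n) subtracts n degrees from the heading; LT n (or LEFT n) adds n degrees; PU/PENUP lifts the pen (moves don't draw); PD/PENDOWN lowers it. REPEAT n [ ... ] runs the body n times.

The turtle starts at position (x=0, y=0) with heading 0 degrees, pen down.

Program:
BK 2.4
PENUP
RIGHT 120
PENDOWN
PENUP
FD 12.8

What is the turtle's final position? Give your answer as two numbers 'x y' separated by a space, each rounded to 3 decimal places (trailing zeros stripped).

Answer: -8.8 -11.085

Derivation:
Executing turtle program step by step:
Start: pos=(0,0), heading=0, pen down
BK 2.4: (0,0) -> (-2.4,0) [heading=0, draw]
PU: pen up
RT 120: heading 0 -> 240
PD: pen down
PU: pen up
FD 12.8: (-2.4,0) -> (-8.8,-11.085) [heading=240, move]
Final: pos=(-8.8,-11.085), heading=240, 1 segment(s) drawn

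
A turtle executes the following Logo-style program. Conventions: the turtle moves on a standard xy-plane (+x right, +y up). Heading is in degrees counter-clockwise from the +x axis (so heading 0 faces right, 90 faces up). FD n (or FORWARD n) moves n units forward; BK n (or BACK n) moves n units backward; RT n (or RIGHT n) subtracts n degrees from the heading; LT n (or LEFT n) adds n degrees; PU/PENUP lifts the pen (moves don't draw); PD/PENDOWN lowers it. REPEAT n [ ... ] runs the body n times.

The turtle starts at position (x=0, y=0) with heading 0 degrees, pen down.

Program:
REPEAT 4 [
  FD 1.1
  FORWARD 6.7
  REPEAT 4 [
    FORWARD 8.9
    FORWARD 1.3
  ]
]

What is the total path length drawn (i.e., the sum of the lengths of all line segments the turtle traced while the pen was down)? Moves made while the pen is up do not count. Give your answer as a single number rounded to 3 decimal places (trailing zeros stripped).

Answer: 194.4

Derivation:
Executing turtle program step by step:
Start: pos=(0,0), heading=0, pen down
REPEAT 4 [
  -- iteration 1/4 --
  FD 1.1: (0,0) -> (1.1,0) [heading=0, draw]
  FD 6.7: (1.1,0) -> (7.8,0) [heading=0, draw]
  REPEAT 4 [
    -- iteration 1/4 --
    FD 8.9: (7.8,0) -> (16.7,0) [heading=0, draw]
    FD 1.3: (16.7,0) -> (18,0) [heading=0, draw]
    -- iteration 2/4 --
    FD 8.9: (18,0) -> (26.9,0) [heading=0, draw]
    FD 1.3: (26.9,0) -> (28.2,0) [heading=0, draw]
    -- iteration 3/4 --
    FD 8.9: (28.2,0) -> (37.1,0) [heading=0, draw]
    FD 1.3: (37.1,0) -> (38.4,0) [heading=0, draw]
    -- iteration 4/4 --
    FD 8.9: (38.4,0) -> (47.3,0) [heading=0, draw]
    FD 1.3: (47.3,0) -> (48.6,0) [heading=0, draw]
  ]
  -- iteration 2/4 --
  FD 1.1: (48.6,0) -> (49.7,0) [heading=0, draw]
  FD 6.7: (49.7,0) -> (56.4,0) [heading=0, draw]
  REPEAT 4 [
    -- iteration 1/4 --
    FD 8.9: (56.4,0) -> (65.3,0) [heading=0, draw]
    FD 1.3: (65.3,0) -> (66.6,0) [heading=0, draw]
    -- iteration 2/4 --
    FD 8.9: (66.6,0) -> (75.5,0) [heading=0, draw]
    FD 1.3: (75.5,0) -> (76.8,0) [heading=0, draw]
    -- iteration 3/4 --
    FD 8.9: (76.8,0) -> (85.7,0) [heading=0, draw]
    FD 1.3: (85.7,0) -> (87,0) [heading=0, draw]
    -- iteration 4/4 --
    FD 8.9: (87,0) -> (95.9,0) [heading=0, draw]
    FD 1.3: (95.9,0) -> (97.2,0) [heading=0, draw]
  ]
  -- iteration 3/4 --
  FD 1.1: (97.2,0) -> (98.3,0) [heading=0, draw]
  FD 6.7: (98.3,0) -> (105,0) [heading=0, draw]
  REPEAT 4 [
    -- iteration 1/4 --
    FD 8.9: (105,0) -> (113.9,0) [heading=0, draw]
    FD 1.3: (113.9,0) -> (115.2,0) [heading=0, draw]
    -- iteration 2/4 --
    FD 8.9: (115.2,0) -> (124.1,0) [heading=0, draw]
    FD 1.3: (124.1,0) -> (125.4,0) [heading=0, draw]
    -- iteration 3/4 --
    FD 8.9: (125.4,0) -> (134.3,0) [heading=0, draw]
    FD 1.3: (134.3,0) -> (135.6,0) [heading=0, draw]
    -- iteration 4/4 --
    FD 8.9: (135.6,0) -> (144.5,0) [heading=0, draw]
    FD 1.3: (144.5,0) -> (145.8,0) [heading=0, draw]
  ]
  -- iteration 4/4 --
  FD 1.1: (145.8,0) -> (146.9,0) [heading=0, draw]
  FD 6.7: (146.9,0) -> (153.6,0) [heading=0, draw]
  REPEAT 4 [
    -- iteration 1/4 --
    FD 8.9: (153.6,0) -> (162.5,0) [heading=0, draw]
    FD 1.3: (162.5,0) -> (163.8,0) [heading=0, draw]
    -- iteration 2/4 --
    FD 8.9: (163.8,0) -> (172.7,0) [heading=0, draw]
    FD 1.3: (172.7,0) -> (174,0) [heading=0, draw]
    -- iteration 3/4 --
    FD 8.9: (174,0) -> (182.9,0) [heading=0, draw]
    FD 1.3: (182.9,0) -> (184.2,0) [heading=0, draw]
    -- iteration 4/4 --
    FD 8.9: (184.2,0) -> (193.1,0) [heading=0, draw]
    FD 1.3: (193.1,0) -> (194.4,0) [heading=0, draw]
  ]
]
Final: pos=(194.4,0), heading=0, 40 segment(s) drawn

Segment lengths:
  seg 1: (0,0) -> (1.1,0), length = 1.1
  seg 2: (1.1,0) -> (7.8,0), length = 6.7
  seg 3: (7.8,0) -> (16.7,0), length = 8.9
  seg 4: (16.7,0) -> (18,0), length = 1.3
  seg 5: (18,0) -> (26.9,0), length = 8.9
  seg 6: (26.9,0) -> (28.2,0), length = 1.3
  seg 7: (28.2,0) -> (37.1,0), length = 8.9
  seg 8: (37.1,0) -> (38.4,0), length = 1.3
  seg 9: (38.4,0) -> (47.3,0), length = 8.9
  seg 10: (47.3,0) -> (48.6,0), length = 1.3
  seg 11: (48.6,0) -> (49.7,0), length = 1.1
  seg 12: (49.7,0) -> (56.4,0), length = 6.7
  seg 13: (56.4,0) -> (65.3,0), length = 8.9
  seg 14: (65.3,0) -> (66.6,0), length = 1.3
  seg 15: (66.6,0) -> (75.5,0), length = 8.9
  seg 16: (75.5,0) -> (76.8,0), length = 1.3
  seg 17: (76.8,0) -> (85.7,0), length = 8.9
  seg 18: (85.7,0) -> (87,0), length = 1.3
  seg 19: (87,0) -> (95.9,0), length = 8.9
  seg 20: (95.9,0) -> (97.2,0), length = 1.3
  seg 21: (97.2,0) -> (98.3,0), length = 1.1
  seg 22: (98.3,0) -> (105,0), length = 6.7
  seg 23: (105,0) -> (113.9,0), length = 8.9
  seg 24: (113.9,0) -> (115.2,0), length = 1.3
  seg 25: (115.2,0) -> (124.1,0), length = 8.9
  seg 26: (124.1,0) -> (125.4,0), length = 1.3
  seg 27: (125.4,0) -> (134.3,0), length = 8.9
  seg 28: (134.3,0) -> (135.6,0), length = 1.3
  seg 29: (135.6,0) -> (144.5,0), length = 8.9
  seg 30: (144.5,0) -> (145.8,0), length = 1.3
  seg 31: (145.8,0) -> (146.9,0), length = 1.1
  seg 32: (146.9,0) -> (153.6,0), length = 6.7
  seg 33: (153.6,0) -> (162.5,0), length = 8.9
  seg 34: (162.5,0) -> (163.8,0), length = 1.3
  seg 35: (163.8,0) -> (172.7,0), length = 8.9
  seg 36: (172.7,0) -> (174,0), length = 1.3
  seg 37: (174,0) -> (182.9,0), length = 8.9
  seg 38: (182.9,0) -> (184.2,0), length = 1.3
  seg 39: (184.2,0) -> (193.1,0), length = 8.9
  seg 40: (193.1,0) -> (194.4,0), length = 1.3
Total = 194.4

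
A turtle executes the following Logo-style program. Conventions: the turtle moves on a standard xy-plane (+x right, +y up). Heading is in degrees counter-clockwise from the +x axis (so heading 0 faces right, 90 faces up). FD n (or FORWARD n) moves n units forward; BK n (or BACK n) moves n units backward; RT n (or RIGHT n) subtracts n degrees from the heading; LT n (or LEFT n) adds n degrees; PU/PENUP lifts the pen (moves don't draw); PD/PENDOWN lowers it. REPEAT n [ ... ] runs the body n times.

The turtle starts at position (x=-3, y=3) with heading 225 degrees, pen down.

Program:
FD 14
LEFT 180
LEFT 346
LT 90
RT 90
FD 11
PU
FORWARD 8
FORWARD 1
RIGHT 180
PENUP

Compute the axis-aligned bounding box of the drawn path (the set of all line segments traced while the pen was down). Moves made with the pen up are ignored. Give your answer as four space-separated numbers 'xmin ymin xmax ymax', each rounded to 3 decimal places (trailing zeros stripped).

Answer: -12.899 -6.899 -3 3

Derivation:
Executing turtle program step by step:
Start: pos=(-3,3), heading=225, pen down
FD 14: (-3,3) -> (-12.899,-6.899) [heading=225, draw]
LT 180: heading 225 -> 45
LT 346: heading 45 -> 31
LT 90: heading 31 -> 121
RT 90: heading 121 -> 31
FD 11: (-12.899,-6.899) -> (-3.471,-1.234) [heading=31, draw]
PU: pen up
FD 8: (-3.471,-1.234) -> (3.387,2.886) [heading=31, move]
FD 1: (3.387,2.886) -> (4.244,3.401) [heading=31, move]
RT 180: heading 31 -> 211
PU: pen up
Final: pos=(4.244,3.401), heading=211, 2 segment(s) drawn

Segment endpoints: x in {-12.899, -3.471, -3}, y in {-6.899, -1.234, 3}
xmin=-12.899, ymin=-6.899, xmax=-3, ymax=3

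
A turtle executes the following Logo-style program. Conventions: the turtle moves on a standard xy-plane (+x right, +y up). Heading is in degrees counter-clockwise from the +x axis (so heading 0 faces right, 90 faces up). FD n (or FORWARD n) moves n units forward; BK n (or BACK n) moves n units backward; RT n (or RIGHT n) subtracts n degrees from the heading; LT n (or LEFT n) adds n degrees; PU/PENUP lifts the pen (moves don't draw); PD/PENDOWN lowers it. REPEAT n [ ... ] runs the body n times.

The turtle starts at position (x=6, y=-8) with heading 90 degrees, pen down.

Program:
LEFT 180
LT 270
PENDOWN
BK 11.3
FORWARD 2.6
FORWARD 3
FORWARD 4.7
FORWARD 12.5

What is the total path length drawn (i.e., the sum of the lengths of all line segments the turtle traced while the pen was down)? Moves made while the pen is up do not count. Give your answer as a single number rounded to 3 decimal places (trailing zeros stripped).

Executing turtle program step by step:
Start: pos=(6,-8), heading=90, pen down
LT 180: heading 90 -> 270
LT 270: heading 270 -> 180
PD: pen down
BK 11.3: (6,-8) -> (17.3,-8) [heading=180, draw]
FD 2.6: (17.3,-8) -> (14.7,-8) [heading=180, draw]
FD 3: (14.7,-8) -> (11.7,-8) [heading=180, draw]
FD 4.7: (11.7,-8) -> (7,-8) [heading=180, draw]
FD 12.5: (7,-8) -> (-5.5,-8) [heading=180, draw]
Final: pos=(-5.5,-8), heading=180, 5 segment(s) drawn

Segment lengths:
  seg 1: (6,-8) -> (17.3,-8), length = 11.3
  seg 2: (17.3,-8) -> (14.7,-8), length = 2.6
  seg 3: (14.7,-8) -> (11.7,-8), length = 3
  seg 4: (11.7,-8) -> (7,-8), length = 4.7
  seg 5: (7,-8) -> (-5.5,-8), length = 12.5
Total = 34.1

Answer: 34.1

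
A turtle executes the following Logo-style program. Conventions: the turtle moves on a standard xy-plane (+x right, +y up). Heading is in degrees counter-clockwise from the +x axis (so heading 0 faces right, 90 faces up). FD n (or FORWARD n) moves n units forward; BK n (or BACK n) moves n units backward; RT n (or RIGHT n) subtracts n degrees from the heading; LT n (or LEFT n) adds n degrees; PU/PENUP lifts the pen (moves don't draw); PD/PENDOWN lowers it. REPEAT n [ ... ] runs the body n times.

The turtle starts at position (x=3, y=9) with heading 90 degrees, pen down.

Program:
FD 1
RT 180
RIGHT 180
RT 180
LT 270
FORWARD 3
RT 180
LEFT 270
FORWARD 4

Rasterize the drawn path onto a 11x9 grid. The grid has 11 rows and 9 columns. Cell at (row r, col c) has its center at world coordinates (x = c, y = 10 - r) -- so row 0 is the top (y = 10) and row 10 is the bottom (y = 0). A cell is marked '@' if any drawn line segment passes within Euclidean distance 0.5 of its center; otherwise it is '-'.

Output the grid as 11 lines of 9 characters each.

Answer: @@@@-----
@--@-----
@--------
@--------
@--------
---------
---------
---------
---------
---------
---------

Derivation:
Segment 0: (3,9) -> (3,10)
Segment 1: (3,10) -> (0,10)
Segment 2: (0,10) -> (0,6)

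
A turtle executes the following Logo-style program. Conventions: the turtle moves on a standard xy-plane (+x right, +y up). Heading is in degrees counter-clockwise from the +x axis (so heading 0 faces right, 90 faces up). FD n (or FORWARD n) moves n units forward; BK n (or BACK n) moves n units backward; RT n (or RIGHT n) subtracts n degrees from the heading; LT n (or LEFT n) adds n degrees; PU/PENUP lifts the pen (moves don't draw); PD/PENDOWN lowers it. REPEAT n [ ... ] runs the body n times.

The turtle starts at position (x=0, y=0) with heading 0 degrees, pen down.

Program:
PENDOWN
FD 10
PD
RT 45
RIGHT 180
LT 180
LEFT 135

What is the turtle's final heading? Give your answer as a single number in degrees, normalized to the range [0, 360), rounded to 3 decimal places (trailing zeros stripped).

Executing turtle program step by step:
Start: pos=(0,0), heading=0, pen down
PD: pen down
FD 10: (0,0) -> (10,0) [heading=0, draw]
PD: pen down
RT 45: heading 0 -> 315
RT 180: heading 315 -> 135
LT 180: heading 135 -> 315
LT 135: heading 315 -> 90
Final: pos=(10,0), heading=90, 1 segment(s) drawn

Answer: 90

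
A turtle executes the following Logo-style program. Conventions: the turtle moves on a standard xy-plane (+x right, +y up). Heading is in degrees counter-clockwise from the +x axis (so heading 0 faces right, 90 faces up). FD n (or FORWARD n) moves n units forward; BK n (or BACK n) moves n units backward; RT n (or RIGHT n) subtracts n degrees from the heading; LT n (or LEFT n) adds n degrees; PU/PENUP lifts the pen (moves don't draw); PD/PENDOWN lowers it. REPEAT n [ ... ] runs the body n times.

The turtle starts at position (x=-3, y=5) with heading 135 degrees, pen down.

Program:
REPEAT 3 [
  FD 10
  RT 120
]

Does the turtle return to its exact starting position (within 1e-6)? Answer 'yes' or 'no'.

Executing turtle program step by step:
Start: pos=(-3,5), heading=135, pen down
REPEAT 3 [
  -- iteration 1/3 --
  FD 10: (-3,5) -> (-10.071,12.071) [heading=135, draw]
  RT 120: heading 135 -> 15
  -- iteration 2/3 --
  FD 10: (-10.071,12.071) -> (-0.412,14.659) [heading=15, draw]
  RT 120: heading 15 -> 255
  -- iteration 3/3 --
  FD 10: (-0.412,14.659) -> (-3,5) [heading=255, draw]
  RT 120: heading 255 -> 135
]
Final: pos=(-3,5), heading=135, 3 segment(s) drawn

Start position: (-3, 5)
Final position: (-3, 5)
Distance = 0; < 1e-6 -> CLOSED

Answer: yes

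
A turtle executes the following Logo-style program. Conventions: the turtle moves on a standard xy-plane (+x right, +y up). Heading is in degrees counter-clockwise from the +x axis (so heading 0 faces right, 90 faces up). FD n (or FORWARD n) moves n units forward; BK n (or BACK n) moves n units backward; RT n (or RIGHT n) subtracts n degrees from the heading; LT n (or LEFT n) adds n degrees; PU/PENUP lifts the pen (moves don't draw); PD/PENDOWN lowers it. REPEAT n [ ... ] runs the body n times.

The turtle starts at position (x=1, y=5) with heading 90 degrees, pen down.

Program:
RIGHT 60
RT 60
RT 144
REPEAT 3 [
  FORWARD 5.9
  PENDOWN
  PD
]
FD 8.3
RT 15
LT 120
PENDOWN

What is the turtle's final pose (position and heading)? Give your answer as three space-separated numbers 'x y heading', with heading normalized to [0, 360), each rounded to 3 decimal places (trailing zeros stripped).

Executing turtle program step by step:
Start: pos=(1,5), heading=90, pen down
RT 60: heading 90 -> 30
RT 60: heading 30 -> 330
RT 144: heading 330 -> 186
REPEAT 3 [
  -- iteration 1/3 --
  FD 5.9: (1,5) -> (-4.868,4.383) [heading=186, draw]
  PD: pen down
  PD: pen down
  -- iteration 2/3 --
  FD 5.9: (-4.868,4.383) -> (-10.735,3.767) [heading=186, draw]
  PD: pen down
  PD: pen down
  -- iteration 3/3 --
  FD 5.9: (-10.735,3.767) -> (-16.603,3.15) [heading=186, draw]
  PD: pen down
  PD: pen down
]
FD 8.3: (-16.603,3.15) -> (-24.858,2.282) [heading=186, draw]
RT 15: heading 186 -> 171
LT 120: heading 171 -> 291
PD: pen down
Final: pos=(-24.858,2.282), heading=291, 4 segment(s) drawn

Answer: -24.858 2.282 291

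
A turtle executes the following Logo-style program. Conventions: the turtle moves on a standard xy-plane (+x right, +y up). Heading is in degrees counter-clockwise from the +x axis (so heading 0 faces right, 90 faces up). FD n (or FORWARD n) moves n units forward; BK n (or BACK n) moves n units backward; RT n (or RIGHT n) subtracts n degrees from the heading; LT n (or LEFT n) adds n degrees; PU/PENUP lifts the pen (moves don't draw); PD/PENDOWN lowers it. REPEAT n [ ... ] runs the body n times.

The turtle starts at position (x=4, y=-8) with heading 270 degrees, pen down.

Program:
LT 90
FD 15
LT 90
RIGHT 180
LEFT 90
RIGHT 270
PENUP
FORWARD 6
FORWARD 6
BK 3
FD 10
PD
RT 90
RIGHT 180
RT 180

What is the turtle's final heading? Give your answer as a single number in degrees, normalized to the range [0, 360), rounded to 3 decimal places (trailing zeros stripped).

Answer: 0

Derivation:
Executing turtle program step by step:
Start: pos=(4,-8), heading=270, pen down
LT 90: heading 270 -> 0
FD 15: (4,-8) -> (19,-8) [heading=0, draw]
LT 90: heading 0 -> 90
RT 180: heading 90 -> 270
LT 90: heading 270 -> 0
RT 270: heading 0 -> 90
PU: pen up
FD 6: (19,-8) -> (19,-2) [heading=90, move]
FD 6: (19,-2) -> (19,4) [heading=90, move]
BK 3: (19,4) -> (19,1) [heading=90, move]
FD 10: (19,1) -> (19,11) [heading=90, move]
PD: pen down
RT 90: heading 90 -> 0
RT 180: heading 0 -> 180
RT 180: heading 180 -> 0
Final: pos=(19,11), heading=0, 1 segment(s) drawn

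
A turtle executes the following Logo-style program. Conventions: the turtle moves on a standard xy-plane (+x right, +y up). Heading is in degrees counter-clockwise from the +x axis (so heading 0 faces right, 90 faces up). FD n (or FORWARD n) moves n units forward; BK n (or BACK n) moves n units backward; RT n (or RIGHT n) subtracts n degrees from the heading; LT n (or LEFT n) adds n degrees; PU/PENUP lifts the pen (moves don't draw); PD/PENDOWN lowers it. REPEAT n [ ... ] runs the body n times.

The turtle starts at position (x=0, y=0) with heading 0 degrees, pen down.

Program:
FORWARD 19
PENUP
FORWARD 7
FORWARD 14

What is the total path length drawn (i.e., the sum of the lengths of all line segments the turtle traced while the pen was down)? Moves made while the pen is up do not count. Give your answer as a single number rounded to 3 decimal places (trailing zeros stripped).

Executing turtle program step by step:
Start: pos=(0,0), heading=0, pen down
FD 19: (0,0) -> (19,0) [heading=0, draw]
PU: pen up
FD 7: (19,0) -> (26,0) [heading=0, move]
FD 14: (26,0) -> (40,0) [heading=0, move]
Final: pos=(40,0), heading=0, 1 segment(s) drawn

Segment lengths:
  seg 1: (0,0) -> (19,0), length = 19
Total = 19

Answer: 19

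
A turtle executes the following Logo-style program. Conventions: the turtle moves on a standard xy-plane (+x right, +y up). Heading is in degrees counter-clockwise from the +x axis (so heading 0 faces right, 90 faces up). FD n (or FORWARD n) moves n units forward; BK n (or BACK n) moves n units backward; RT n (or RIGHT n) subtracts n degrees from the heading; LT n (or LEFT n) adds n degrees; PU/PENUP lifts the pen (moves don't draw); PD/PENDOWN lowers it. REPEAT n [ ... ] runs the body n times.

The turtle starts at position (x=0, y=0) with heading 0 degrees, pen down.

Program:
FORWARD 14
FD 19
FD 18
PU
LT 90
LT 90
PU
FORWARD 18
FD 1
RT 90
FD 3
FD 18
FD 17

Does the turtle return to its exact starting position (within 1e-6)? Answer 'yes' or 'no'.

Answer: no

Derivation:
Executing turtle program step by step:
Start: pos=(0,0), heading=0, pen down
FD 14: (0,0) -> (14,0) [heading=0, draw]
FD 19: (14,0) -> (33,0) [heading=0, draw]
FD 18: (33,0) -> (51,0) [heading=0, draw]
PU: pen up
LT 90: heading 0 -> 90
LT 90: heading 90 -> 180
PU: pen up
FD 18: (51,0) -> (33,0) [heading=180, move]
FD 1: (33,0) -> (32,0) [heading=180, move]
RT 90: heading 180 -> 90
FD 3: (32,0) -> (32,3) [heading=90, move]
FD 18: (32,3) -> (32,21) [heading=90, move]
FD 17: (32,21) -> (32,38) [heading=90, move]
Final: pos=(32,38), heading=90, 3 segment(s) drawn

Start position: (0, 0)
Final position: (32, 38)
Distance = 49.679; >= 1e-6 -> NOT closed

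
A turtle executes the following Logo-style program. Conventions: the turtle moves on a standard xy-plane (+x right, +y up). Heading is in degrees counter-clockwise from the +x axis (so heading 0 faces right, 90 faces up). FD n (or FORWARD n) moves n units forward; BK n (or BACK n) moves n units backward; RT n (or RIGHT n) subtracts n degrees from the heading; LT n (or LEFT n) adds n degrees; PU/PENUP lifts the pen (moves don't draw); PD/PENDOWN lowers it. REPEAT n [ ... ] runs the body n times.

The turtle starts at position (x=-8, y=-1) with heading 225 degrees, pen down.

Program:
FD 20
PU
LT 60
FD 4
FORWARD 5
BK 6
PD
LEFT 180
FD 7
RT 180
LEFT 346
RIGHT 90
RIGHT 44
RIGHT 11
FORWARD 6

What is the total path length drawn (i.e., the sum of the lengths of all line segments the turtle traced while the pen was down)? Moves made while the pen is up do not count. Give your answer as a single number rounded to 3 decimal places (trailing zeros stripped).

Executing turtle program step by step:
Start: pos=(-8,-1), heading=225, pen down
FD 20: (-8,-1) -> (-22.142,-15.142) [heading=225, draw]
PU: pen up
LT 60: heading 225 -> 285
FD 4: (-22.142,-15.142) -> (-21.107,-19.006) [heading=285, move]
FD 5: (-21.107,-19.006) -> (-19.813,-23.835) [heading=285, move]
BK 6: (-19.813,-23.835) -> (-21.366,-18.04) [heading=285, move]
PD: pen down
LT 180: heading 285 -> 105
FD 7: (-21.366,-18.04) -> (-23.177,-11.278) [heading=105, draw]
RT 180: heading 105 -> 285
LT 346: heading 285 -> 271
RT 90: heading 271 -> 181
RT 44: heading 181 -> 137
RT 11: heading 137 -> 126
FD 6: (-23.177,-11.278) -> (-26.704,-6.424) [heading=126, draw]
Final: pos=(-26.704,-6.424), heading=126, 3 segment(s) drawn

Segment lengths:
  seg 1: (-8,-1) -> (-22.142,-15.142), length = 20
  seg 2: (-21.366,-18.04) -> (-23.177,-11.278), length = 7
  seg 3: (-23.177,-11.278) -> (-26.704,-6.424), length = 6
Total = 33

Answer: 33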